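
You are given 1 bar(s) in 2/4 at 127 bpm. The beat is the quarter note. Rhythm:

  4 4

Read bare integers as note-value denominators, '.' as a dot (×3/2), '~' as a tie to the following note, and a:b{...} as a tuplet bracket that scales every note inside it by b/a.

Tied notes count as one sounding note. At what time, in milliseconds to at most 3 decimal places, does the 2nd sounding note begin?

note 2 onset = 1b = 472.441ms

1. 0.0ms @ 0 + 472.441ms (1)
2. 472.441ms @ 1 + 472.441ms (1)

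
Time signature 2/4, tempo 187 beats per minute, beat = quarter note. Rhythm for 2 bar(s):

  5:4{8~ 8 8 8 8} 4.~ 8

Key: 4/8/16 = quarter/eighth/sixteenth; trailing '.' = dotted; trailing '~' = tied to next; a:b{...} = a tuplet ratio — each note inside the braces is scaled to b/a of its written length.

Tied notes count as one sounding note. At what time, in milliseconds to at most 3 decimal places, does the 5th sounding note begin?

1. 0.0ms @ 0 + 256.684ms (4/5)
2. 256.684ms @ 4/5 + 128.342ms (2/5)
3. 385.027ms @ 6/5 + 128.342ms (2/5)
4. 513.369ms @ 8/5 + 128.342ms (2/5)
5. 641.711ms @ 2 + 641.711ms (2)

note 5 onset = 2b = 641.711ms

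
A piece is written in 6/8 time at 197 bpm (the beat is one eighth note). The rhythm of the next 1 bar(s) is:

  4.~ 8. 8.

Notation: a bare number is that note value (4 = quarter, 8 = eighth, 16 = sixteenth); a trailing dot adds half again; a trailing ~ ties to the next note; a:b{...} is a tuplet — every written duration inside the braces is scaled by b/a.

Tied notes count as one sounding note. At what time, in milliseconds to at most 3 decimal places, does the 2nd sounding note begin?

note 2 onset = 9/2b = 1370.558ms

1. 0.0ms @ 0 + 1370.558ms (9/2)
2. 1370.558ms @ 9/2 + 456.853ms (3/2)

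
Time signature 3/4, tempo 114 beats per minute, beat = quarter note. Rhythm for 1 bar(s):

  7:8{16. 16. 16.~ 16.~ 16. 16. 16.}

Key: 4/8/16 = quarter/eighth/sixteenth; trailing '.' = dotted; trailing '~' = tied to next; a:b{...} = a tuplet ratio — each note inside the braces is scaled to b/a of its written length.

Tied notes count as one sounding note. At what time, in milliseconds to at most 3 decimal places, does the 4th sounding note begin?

note 4 onset = 15/7b = 1127.82ms

1. 0.0ms @ 0 + 225.564ms (3/7)
2. 225.564ms @ 3/7 + 225.564ms (3/7)
3. 451.128ms @ 6/7 + 676.692ms (9/7)
4. 1127.82ms @ 15/7 + 225.564ms (3/7)
5. 1353.383ms @ 18/7 + 225.564ms (3/7)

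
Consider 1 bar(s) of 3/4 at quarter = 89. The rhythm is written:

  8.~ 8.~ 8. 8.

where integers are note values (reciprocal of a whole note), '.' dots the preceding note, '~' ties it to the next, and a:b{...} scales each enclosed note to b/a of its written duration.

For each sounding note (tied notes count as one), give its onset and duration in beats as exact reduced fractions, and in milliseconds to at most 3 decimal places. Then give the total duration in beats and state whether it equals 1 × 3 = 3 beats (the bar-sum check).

1) 0.0ms=0b +1516.854ms=9/4b
2) 1516.854ms=9/4b +505.618ms=3/4b
Σ=3b of 3 (89bpm 3/4) — PASS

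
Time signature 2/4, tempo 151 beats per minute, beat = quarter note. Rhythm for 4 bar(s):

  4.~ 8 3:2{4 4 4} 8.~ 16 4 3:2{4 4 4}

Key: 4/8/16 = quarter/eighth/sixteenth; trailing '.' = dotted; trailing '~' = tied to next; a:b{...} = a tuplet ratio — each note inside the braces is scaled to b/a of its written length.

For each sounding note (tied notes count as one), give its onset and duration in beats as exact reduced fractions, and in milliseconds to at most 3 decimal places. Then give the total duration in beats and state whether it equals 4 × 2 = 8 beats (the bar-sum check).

1) 0.0ms=0b +794.702ms=2b
2) 794.702ms=2b +264.901ms=2/3b
3) 1059.603ms=8/3b +264.901ms=2/3b
4) 1324.503ms=10/3b +264.901ms=2/3b
5) 1589.404ms=4b +397.351ms=1b
6) 1986.755ms=5b +397.351ms=1b
7) 2384.106ms=6b +264.901ms=2/3b
8) 2649.007ms=20/3b +264.901ms=2/3b
9) 2913.907ms=22/3b +264.901ms=2/3b
Σ=8b of 8 (151bpm 2/4) — PASS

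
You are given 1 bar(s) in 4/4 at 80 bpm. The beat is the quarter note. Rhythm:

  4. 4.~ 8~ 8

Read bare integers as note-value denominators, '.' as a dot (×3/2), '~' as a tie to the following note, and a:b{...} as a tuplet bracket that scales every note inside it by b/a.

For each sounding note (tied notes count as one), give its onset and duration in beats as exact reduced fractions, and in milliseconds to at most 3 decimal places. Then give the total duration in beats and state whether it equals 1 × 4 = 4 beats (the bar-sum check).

1) 0.0ms=0b +1125.0ms=3/2b
2) 1125.0ms=3/2b +1875.0ms=5/2b
Σ=4b of 4 (80bpm 4/4) — PASS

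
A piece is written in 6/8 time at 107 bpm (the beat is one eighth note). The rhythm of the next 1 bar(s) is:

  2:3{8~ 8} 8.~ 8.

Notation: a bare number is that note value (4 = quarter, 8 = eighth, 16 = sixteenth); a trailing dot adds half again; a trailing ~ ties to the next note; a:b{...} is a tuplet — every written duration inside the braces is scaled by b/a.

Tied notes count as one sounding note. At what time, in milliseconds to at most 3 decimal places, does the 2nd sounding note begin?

1. 0.0ms @ 0 + 1682.243ms (3)
2. 1682.243ms @ 3 + 1682.243ms (3)

note 2 onset = 3b = 1682.243ms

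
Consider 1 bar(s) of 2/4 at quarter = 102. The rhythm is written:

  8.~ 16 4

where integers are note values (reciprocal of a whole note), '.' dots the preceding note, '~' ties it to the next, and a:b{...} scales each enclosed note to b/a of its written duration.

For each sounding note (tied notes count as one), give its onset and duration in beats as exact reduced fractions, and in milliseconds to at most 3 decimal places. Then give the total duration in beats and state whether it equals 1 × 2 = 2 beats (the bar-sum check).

1) 0.0ms=0b +588.235ms=1b
2) 588.235ms=1b +588.235ms=1b
Σ=2b of 2 (102bpm 2/4) — PASS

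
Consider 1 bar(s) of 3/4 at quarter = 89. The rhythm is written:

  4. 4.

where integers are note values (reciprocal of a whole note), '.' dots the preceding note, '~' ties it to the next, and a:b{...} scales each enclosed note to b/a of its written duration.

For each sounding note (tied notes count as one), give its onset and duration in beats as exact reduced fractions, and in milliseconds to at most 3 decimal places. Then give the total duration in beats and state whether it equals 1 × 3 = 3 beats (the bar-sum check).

1) 0.0ms=0b +1011.236ms=3/2b
2) 1011.236ms=3/2b +1011.236ms=3/2b
Σ=3b of 3 (89bpm 3/4) — PASS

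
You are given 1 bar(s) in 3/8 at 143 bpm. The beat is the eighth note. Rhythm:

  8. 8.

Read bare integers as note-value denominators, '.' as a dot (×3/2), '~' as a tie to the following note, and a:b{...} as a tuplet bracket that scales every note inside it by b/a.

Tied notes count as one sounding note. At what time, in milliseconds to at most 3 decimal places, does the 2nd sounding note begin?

note 2 onset = 3/2b = 629.371ms

1. 0.0ms @ 0 + 629.371ms (3/2)
2. 629.371ms @ 3/2 + 629.371ms (3/2)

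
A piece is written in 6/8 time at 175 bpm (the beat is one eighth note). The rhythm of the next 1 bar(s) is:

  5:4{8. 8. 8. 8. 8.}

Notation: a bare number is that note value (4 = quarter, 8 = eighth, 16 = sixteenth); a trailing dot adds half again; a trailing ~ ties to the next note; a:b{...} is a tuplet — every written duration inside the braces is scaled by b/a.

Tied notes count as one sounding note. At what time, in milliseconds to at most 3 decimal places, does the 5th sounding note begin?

1. 0.0ms @ 0 + 411.429ms (6/5)
2. 411.429ms @ 6/5 + 411.429ms (6/5)
3. 822.857ms @ 12/5 + 411.429ms (6/5)
4. 1234.286ms @ 18/5 + 411.429ms (6/5)
5. 1645.714ms @ 24/5 + 411.429ms (6/5)

note 5 onset = 24/5b = 1645.714ms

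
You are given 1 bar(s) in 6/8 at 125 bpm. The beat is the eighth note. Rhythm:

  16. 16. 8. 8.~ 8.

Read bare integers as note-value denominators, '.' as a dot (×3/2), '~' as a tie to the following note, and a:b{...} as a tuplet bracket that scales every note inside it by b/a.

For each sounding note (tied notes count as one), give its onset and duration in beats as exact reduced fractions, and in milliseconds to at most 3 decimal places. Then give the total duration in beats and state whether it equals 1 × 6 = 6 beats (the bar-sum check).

1) 0.0ms=0b +360.0ms=3/4b
2) 360.0ms=3/4b +360.0ms=3/4b
3) 720.0ms=3/2b +720.0ms=3/2b
4) 1440.0ms=3b +1440.0ms=3b
Σ=6b of 6 (125bpm 6/8) — PASS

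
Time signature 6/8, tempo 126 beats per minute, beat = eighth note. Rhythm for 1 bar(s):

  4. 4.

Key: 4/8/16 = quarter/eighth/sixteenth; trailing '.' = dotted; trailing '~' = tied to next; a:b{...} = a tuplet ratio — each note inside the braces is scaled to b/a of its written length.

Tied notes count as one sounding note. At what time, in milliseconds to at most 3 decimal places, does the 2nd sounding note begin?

note 2 onset = 3b = 1428.571ms

1. 0.0ms @ 0 + 1428.571ms (3)
2. 1428.571ms @ 3 + 1428.571ms (3)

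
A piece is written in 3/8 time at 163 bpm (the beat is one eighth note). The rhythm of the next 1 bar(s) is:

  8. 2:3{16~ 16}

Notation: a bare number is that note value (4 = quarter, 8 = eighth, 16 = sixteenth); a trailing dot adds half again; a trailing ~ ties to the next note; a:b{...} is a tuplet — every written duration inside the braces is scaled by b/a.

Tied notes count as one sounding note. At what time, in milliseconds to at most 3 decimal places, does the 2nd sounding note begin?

note 2 onset = 3/2b = 552.147ms

1. 0.0ms @ 0 + 552.147ms (3/2)
2. 552.147ms @ 3/2 + 552.147ms (3/2)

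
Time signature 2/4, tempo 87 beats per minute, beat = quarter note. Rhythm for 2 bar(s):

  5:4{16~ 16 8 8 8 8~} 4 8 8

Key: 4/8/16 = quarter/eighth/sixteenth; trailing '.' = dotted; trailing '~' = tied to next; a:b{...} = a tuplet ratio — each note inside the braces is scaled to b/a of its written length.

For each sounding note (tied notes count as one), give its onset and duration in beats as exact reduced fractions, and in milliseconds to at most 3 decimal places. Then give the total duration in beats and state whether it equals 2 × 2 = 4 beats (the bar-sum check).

1) 0.0ms=0b +275.862ms=2/5b
2) 275.862ms=2/5b +275.862ms=2/5b
3) 551.724ms=4/5b +275.862ms=2/5b
4) 827.586ms=6/5b +275.862ms=2/5b
5) 1103.448ms=8/5b +965.517ms=7/5b
6) 2068.966ms=3b +344.828ms=1/2b
7) 2413.793ms=7/2b +344.828ms=1/2b
Σ=4b of 4 (87bpm 2/4) — PASS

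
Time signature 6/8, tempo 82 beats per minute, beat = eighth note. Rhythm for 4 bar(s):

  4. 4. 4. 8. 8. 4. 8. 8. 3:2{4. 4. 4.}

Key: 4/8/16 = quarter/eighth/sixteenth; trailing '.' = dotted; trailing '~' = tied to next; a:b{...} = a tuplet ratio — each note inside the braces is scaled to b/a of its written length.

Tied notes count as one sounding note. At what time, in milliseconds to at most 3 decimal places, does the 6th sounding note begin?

1. 0.0ms @ 0 + 2195.122ms (3)
2. 2195.122ms @ 3 + 2195.122ms (3)
3. 4390.244ms @ 6 + 2195.122ms (3)
4. 6585.366ms @ 9 + 1097.561ms (3/2)
5. 7682.927ms @ 21/2 + 1097.561ms (3/2)
6. 8780.488ms @ 12 + 2195.122ms (3)
7. 10975.61ms @ 15 + 1097.561ms (3/2)
8. 12073.171ms @ 33/2 + 1097.561ms (3/2)
9. 13170.732ms @ 18 + 1463.415ms (2)
10. 14634.146ms @ 20 + 1463.415ms (2)
11. 16097.561ms @ 22 + 1463.415ms (2)

note 6 onset = 12b = 8780.488ms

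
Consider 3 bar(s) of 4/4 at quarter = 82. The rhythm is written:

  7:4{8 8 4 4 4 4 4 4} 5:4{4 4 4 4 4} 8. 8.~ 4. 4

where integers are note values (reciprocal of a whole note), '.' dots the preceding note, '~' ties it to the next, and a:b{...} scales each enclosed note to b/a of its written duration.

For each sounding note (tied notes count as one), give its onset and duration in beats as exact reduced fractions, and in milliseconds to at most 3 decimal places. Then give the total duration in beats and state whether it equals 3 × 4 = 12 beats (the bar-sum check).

1) 0.0ms=0b +209.059ms=2/7b
2) 209.059ms=2/7b +209.059ms=2/7b
3) 418.118ms=4/7b +418.118ms=4/7b
4) 836.237ms=8/7b +418.118ms=4/7b
5) 1254.355ms=12/7b +418.118ms=4/7b
6) 1672.474ms=16/7b +418.118ms=4/7b
7) 2090.592ms=20/7b +418.118ms=4/7b
8) 2508.711ms=24/7b +418.118ms=4/7b
9) 2926.829ms=4b +585.366ms=4/5b
10) 3512.195ms=24/5b +585.366ms=4/5b
11) 4097.561ms=28/5b +585.366ms=4/5b
12) 4682.927ms=32/5b +585.366ms=4/5b
13) 5268.293ms=36/5b +585.366ms=4/5b
14) 5853.659ms=8b +548.78ms=3/4b
15) 6402.439ms=35/4b +1646.341ms=9/4b
16) 8048.78ms=11b +731.707ms=1b
Σ=12b of 12 (82bpm 4/4) — PASS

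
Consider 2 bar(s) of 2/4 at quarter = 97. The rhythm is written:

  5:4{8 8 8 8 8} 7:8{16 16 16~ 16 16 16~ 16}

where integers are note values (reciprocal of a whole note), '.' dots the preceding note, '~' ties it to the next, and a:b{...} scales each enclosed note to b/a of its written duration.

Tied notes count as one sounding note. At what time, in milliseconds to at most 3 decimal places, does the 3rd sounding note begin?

note 3 onset = 4/5b = 494.845ms

1. 0.0ms @ 0 + 247.423ms (2/5)
2. 247.423ms @ 2/5 + 247.423ms (2/5)
3. 494.845ms @ 4/5 + 247.423ms (2/5)
4. 742.268ms @ 6/5 + 247.423ms (2/5)
5. 989.691ms @ 8/5 + 247.423ms (2/5)
6. 1237.113ms @ 2 + 176.73ms (2/7)
7. 1413.844ms @ 16/7 + 176.73ms (2/7)
8. 1590.574ms @ 18/7 + 353.461ms (4/7)
9. 1944.035ms @ 22/7 + 176.73ms (2/7)
10. 2120.766ms @ 24/7 + 353.461ms (4/7)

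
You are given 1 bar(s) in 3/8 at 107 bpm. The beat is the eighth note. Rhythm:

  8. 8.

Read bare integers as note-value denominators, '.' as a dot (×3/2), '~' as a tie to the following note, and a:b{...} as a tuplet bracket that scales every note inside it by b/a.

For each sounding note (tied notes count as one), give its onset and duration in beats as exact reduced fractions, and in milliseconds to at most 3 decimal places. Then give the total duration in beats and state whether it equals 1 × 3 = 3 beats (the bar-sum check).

1) 0.0ms=0b +841.121ms=3/2b
2) 841.121ms=3/2b +841.121ms=3/2b
Σ=3b of 3 (107bpm 3/8) — PASS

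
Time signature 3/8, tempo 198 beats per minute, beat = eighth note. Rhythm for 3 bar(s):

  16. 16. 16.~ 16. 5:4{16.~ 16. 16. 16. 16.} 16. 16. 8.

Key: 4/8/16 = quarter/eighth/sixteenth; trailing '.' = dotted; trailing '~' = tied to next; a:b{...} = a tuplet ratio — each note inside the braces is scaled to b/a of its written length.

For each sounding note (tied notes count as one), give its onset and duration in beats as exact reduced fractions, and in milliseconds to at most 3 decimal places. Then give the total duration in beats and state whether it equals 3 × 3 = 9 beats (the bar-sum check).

1) 0.0ms=0b +227.273ms=3/4b
2) 227.273ms=3/4b +227.273ms=3/4b
3) 454.545ms=3/2b +454.545ms=3/2b
4) 909.091ms=3b +363.636ms=6/5b
5) 1272.727ms=21/5b +181.818ms=3/5b
6) 1454.545ms=24/5b +181.818ms=3/5b
7) 1636.364ms=27/5b +181.818ms=3/5b
8) 1818.182ms=6b +227.273ms=3/4b
9) 2045.455ms=27/4b +227.273ms=3/4b
10) 2272.727ms=15/2b +454.545ms=3/2b
Σ=9b of 9 (198bpm 3/8) — PASS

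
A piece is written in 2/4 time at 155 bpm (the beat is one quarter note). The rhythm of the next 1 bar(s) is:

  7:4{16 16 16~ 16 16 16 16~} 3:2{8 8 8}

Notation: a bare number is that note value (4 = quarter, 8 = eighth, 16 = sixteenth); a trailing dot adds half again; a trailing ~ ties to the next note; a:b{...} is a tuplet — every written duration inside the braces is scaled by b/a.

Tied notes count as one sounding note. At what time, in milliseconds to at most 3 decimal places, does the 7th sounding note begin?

note 7 onset = 4/3b = 516.129ms

1. 0.0ms @ 0 + 55.3ms (1/7)
2. 55.3ms @ 1/7 + 55.3ms (1/7)
3. 110.599ms @ 2/7 + 110.599ms (2/7)
4. 221.198ms @ 4/7 + 55.3ms (1/7)
5. 276.498ms @ 5/7 + 55.3ms (1/7)
6. 331.797ms @ 6/7 + 184.332ms (10/21)
7. 516.129ms @ 4/3 + 129.032ms (1/3)
8. 645.161ms @ 5/3 + 129.032ms (1/3)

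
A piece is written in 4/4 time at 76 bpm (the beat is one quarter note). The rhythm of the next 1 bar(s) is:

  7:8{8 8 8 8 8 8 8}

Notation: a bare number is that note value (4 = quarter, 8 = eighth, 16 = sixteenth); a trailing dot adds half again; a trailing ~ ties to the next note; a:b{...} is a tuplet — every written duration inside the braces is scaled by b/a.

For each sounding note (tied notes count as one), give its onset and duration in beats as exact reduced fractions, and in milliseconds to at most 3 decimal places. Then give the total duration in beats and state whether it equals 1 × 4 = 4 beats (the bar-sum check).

1) 0.0ms=0b +451.128ms=4/7b
2) 451.128ms=4/7b +451.128ms=4/7b
3) 902.256ms=8/7b +451.128ms=4/7b
4) 1353.383ms=12/7b +451.128ms=4/7b
5) 1804.511ms=16/7b +451.128ms=4/7b
6) 2255.639ms=20/7b +451.128ms=4/7b
7) 2706.767ms=24/7b +451.128ms=4/7b
Σ=4b of 4 (76bpm 4/4) — PASS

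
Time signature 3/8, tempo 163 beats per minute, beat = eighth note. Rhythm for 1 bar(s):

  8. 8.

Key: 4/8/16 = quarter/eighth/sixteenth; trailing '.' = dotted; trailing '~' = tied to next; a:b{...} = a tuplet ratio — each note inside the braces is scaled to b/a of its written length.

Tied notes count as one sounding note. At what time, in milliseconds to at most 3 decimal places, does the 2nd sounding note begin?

note 2 onset = 3/2b = 552.147ms

1. 0.0ms @ 0 + 552.147ms (3/2)
2. 552.147ms @ 3/2 + 552.147ms (3/2)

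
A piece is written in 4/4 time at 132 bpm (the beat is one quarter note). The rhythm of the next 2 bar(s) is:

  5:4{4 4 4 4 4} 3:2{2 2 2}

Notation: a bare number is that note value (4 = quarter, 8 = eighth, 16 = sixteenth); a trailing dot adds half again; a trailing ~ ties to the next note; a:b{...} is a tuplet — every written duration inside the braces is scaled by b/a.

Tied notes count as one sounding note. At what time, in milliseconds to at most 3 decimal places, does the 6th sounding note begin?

note 6 onset = 4b = 1818.182ms

1. 0.0ms @ 0 + 363.636ms (4/5)
2. 363.636ms @ 4/5 + 363.636ms (4/5)
3. 727.273ms @ 8/5 + 363.636ms (4/5)
4. 1090.909ms @ 12/5 + 363.636ms (4/5)
5. 1454.545ms @ 16/5 + 363.636ms (4/5)
6. 1818.182ms @ 4 + 606.061ms (4/3)
7. 2424.242ms @ 16/3 + 606.061ms (4/3)
8. 3030.303ms @ 20/3 + 606.061ms (4/3)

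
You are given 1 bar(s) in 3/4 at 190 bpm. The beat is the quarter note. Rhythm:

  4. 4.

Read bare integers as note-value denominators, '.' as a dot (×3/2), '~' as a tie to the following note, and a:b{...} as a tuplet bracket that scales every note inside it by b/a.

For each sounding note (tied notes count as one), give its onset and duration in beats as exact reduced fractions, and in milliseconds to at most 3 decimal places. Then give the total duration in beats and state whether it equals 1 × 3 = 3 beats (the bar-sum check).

1) 0.0ms=0b +473.684ms=3/2b
2) 473.684ms=3/2b +473.684ms=3/2b
Σ=3b of 3 (190bpm 3/4) — PASS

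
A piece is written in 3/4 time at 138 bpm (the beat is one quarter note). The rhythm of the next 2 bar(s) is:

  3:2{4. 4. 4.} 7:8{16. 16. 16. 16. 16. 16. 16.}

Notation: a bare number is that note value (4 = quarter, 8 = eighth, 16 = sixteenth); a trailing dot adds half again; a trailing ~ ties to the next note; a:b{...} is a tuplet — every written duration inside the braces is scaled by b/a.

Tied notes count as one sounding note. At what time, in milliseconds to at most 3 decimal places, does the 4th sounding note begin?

note 4 onset = 3b = 1304.348ms

1. 0.0ms @ 0 + 434.783ms (1)
2. 434.783ms @ 1 + 434.783ms (1)
3. 869.565ms @ 2 + 434.783ms (1)
4. 1304.348ms @ 3 + 186.335ms (3/7)
5. 1490.683ms @ 24/7 + 186.335ms (3/7)
6. 1677.019ms @ 27/7 + 186.335ms (3/7)
7. 1863.354ms @ 30/7 + 186.335ms (3/7)
8. 2049.689ms @ 33/7 + 186.335ms (3/7)
9. 2236.025ms @ 36/7 + 186.335ms (3/7)
10. 2422.36ms @ 39/7 + 186.335ms (3/7)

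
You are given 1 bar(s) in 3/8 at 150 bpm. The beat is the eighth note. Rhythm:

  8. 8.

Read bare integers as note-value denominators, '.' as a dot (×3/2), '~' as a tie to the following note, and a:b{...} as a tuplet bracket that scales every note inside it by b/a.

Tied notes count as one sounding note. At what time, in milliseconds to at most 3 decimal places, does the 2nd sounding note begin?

1. 0.0ms @ 0 + 600.0ms (3/2)
2. 600.0ms @ 3/2 + 600.0ms (3/2)

note 2 onset = 3/2b = 600.0ms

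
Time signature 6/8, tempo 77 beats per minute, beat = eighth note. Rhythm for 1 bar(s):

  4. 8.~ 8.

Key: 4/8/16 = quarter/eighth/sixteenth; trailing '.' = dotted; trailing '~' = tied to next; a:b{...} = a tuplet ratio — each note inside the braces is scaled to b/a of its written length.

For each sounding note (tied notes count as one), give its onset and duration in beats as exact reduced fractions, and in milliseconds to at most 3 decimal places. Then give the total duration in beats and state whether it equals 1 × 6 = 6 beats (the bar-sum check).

1) 0.0ms=0b +2337.662ms=3b
2) 2337.662ms=3b +2337.662ms=3b
Σ=6b of 6 (77bpm 6/8) — PASS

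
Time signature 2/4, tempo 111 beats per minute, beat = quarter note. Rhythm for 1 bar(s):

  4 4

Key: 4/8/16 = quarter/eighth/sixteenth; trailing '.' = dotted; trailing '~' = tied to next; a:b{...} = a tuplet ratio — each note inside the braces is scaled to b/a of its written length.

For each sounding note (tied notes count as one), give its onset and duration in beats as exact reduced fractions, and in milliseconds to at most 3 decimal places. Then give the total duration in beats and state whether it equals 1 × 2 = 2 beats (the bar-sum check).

1) 0.0ms=0b +540.541ms=1b
2) 540.541ms=1b +540.541ms=1b
Σ=2b of 2 (111bpm 2/4) — PASS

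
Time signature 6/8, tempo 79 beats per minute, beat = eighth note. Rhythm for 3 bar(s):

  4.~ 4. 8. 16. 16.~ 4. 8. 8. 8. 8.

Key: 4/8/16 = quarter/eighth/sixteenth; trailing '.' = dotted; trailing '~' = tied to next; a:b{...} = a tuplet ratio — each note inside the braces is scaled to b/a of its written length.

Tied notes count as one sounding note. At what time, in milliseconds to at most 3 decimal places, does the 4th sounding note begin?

note 4 onset = 33/4b = 6265.823ms

1. 0.0ms @ 0 + 4556.962ms (6)
2. 4556.962ms @ 6 + 1139.241ms (3/2)
3. 5696.203ms @ 15/2 + 569.62ms (3/4)
4. 6265.823ms @ 33/4 + 2848.101ms (15/4)
5. 9113.924ms @ 12 + 1139.241ms (3/2)
6. 10253.165ms @ 27/2 + 1139.241ms (3/2)
7. 11392.405ms @ 15 + 1139.241ms (3/2)
8. 12531.646ms @ 33/2 + 1139.241ms (3/2)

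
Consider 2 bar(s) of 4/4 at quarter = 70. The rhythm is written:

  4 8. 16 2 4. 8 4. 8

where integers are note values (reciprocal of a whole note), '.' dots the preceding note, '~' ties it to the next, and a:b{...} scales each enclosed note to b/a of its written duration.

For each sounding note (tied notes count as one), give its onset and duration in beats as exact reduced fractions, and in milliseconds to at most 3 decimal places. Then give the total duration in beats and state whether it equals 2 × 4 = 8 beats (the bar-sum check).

1) 0.0ms=0b +857.143ms=1b
2) 857.143ms=1b +642.857ms=3/4b
3) 1500.0ms=7/4b +214.286ms=1/4b
4) 1714.286ms=2b +1714.286ms=2b
5) 3428.571ms=4b +1285.714ms=3/2b
6) 4714.286ms=11/2b +428.571ms=1/2b
7) 5142.857ms=6b +1285.714ms=3/2b
8) 6428.571ms=15/2b +428.571ms=1/2b
Σ=8b of 8 (70bpm 4/4) — PASS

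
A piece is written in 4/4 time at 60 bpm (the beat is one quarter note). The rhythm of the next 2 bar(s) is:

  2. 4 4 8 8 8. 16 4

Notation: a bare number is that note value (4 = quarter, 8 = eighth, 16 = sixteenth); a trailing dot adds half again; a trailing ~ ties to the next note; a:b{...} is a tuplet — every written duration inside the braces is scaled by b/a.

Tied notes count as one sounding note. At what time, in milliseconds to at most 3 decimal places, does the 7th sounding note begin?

1. 0.0ms @ 0 + 3000.0ms (3)
2. 3000.0ms @ 3 + 1000.0ms (1)
3. 4000.0ms @ 4 + 1000.0ms (1)
4. 5000.0ms @ 5 + 500.0ms (1/2)
5. 5500.0ms @ 11/2 + 500.0ms (1/2)
6. 6000.0ms @ 6 + 750.0ms (3/4)
7. 6750.0ms @ 27/4 + 250.0ms (1/4)
8. 7000.0ms @ 7 + 1000.0ms (1)

note 7 onset = 27/4b = 6750.0ms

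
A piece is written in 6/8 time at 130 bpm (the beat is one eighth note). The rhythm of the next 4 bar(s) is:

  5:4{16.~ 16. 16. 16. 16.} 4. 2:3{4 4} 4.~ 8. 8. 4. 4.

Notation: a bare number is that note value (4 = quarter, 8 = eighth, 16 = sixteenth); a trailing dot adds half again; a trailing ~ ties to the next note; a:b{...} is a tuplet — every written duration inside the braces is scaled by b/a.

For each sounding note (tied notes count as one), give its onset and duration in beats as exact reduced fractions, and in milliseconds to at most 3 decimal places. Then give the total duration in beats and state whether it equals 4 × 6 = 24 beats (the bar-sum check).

1) 0.0ms=0b +553.846ms=6/5b
2) 553.846ms=6/5b +276.923ms=3/5b
3) 830.769ms=9/5b +276.923ms=3/5b
4) 1107.692ms=12/5b +276.923ms=3/5b
5) 1384.615ms=3b +1384.615ms=3b
6) 2769.231ms=6b +1384.615ms=3b
7) 4153.846ms=9b +1384.615ms=3b
8) 5538.462ms=12b +2076.923ms=9/2b
9) 7615.385ms=33/2b +692.308ms=3/2b
10) 8307.692ms=18b +1384.615ms=3b
11) 9692.308ms=21b +1384.615ms=3b
Σ=24b of 24 (130bpm 6/8) — PASS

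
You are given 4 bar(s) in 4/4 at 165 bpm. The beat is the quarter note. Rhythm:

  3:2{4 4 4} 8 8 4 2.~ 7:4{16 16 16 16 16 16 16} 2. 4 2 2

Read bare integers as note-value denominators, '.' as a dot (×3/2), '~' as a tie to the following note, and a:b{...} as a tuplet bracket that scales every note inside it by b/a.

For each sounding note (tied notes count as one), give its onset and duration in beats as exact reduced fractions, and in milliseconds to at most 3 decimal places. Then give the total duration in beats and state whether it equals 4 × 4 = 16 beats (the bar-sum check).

1) 0.0ms=0b +242.424ms=2/3b
2) 242.424ms=2/3b +242.424ms=2/3b
3) 484.848ms=4/3b +242.424ms=2/3b
4) 727.273ms=2b +181.818ms=1/2b
5) 909.091ms=5/2b +181.818ms=1/2b
6) 1090.909ms=3b +363.636ms=1b
7) 1454.545ms=4b +1142.857ms=22/7b
8) 2597.403ms=50/7b +51.948ms=1/7b
9) 2649.351ms=51/7b +51.948ms=1/7b
10) 2701.299ms=52/7b +51.948ms=1/7b
11) 2753.247ms=53/7b +51.948ms=1/7b
12) 2805.195ms=54/7b +51.948ms=1/7b
13) 2857.143ms=55/7b +51.948ms=1/7b
14) 2909.091ms=8b +1090.909ms=3b
15) 4000.0ms=11b +363.636ms=1b
16) 4363.636ms=12b +727.273ms=2b
17) 5090.909ms=14b +727.273ms=2b
Σ=16b of 16 (165bpm 4/4) — PASS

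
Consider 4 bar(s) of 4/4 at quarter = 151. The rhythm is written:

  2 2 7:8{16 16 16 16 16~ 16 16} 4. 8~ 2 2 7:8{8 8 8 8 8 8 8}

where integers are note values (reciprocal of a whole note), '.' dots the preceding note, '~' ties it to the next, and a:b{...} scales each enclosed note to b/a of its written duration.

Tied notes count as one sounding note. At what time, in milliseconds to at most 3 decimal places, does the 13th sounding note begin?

note 13 onset = 88/7b = 4995.27ms

1. 0.0ms @ 0 + 794.702ms (2)
2. 794.702ms @ 2 + 794.702ms (2)
3. 1589.404ms @ 4 + 113.529ms (2/7)
4. 1702.933ms @ 30/7 + 113.529ms (2/7)
5. 1816.462ms @ 32/7 + 113.529ms (2/7)
6. 1929.991ms @ 34/7 + 113.529ms (2/7)
7. 2043.519ms @ 36/7 + 227.058ms (4/7)
8. 2270.577ms @ 40/7 + 113.529ms (2/7)
9. 2384.106ms @ 6 + 596.026ms (3/2)
10. 2980.132ms @ 15/2 + 993.377ms (5/2)
11. 3973.51ms @ 10 + 794.702ms (2)
12. 4768.212ms @ 12 + 227.058ms (4/7)
13. 4995.27ms @ 88/7 + 227.058ms (4/7)
14. 5222.327ms @ 92/7 + 227.058ms (4/7)
15. 5449.385ms @ 96/7 + 227.058ms (4/7)
16. 5676.443ms @ 100/7 + 227.058ms (4/7)
17. 5903.5ms @ 104/7 + 227.058ms (4/7)
18. 6130.558ms @ 108/7 + 227.058ms (4/7)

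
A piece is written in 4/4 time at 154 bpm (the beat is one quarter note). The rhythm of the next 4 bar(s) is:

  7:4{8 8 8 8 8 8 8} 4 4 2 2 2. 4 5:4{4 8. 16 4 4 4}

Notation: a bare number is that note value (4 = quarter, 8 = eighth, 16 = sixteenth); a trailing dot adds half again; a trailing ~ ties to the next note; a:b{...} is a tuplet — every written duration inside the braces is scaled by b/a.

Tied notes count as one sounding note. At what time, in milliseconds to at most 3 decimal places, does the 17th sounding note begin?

1. 0.0ms @ 0 + 111.317ms (2/7)
2. 111.317ms @ 2/7 + 111.317ms (2/7)
3. 222.635ms @ 4/7 + 111.317ms (2/7)
4. 333.952ms @ 6/7 + 111.317ms (2/7)
5. 445.269ms @ 8/7 + 111.317ms (2/7)
6. 556.586ms @ 10/7 + 111.317ms (2/7)
7. 667.904ms @ 12/7 + 111.317ms (2/7)
8. 779.221ms @ 2 + 389.61ms (1)
9. 1168.831ms @ 3 + 389.61ms (1)
10. 1558.442ms @ 4 + 779.221ms (2)
11. 2337.662ms @ 6 + 779.221ms (2)
12. 3116.883ms @ 8 + 1168.831ms (3)
13. 4285.714ms @ 11 + 389.61ms (1)
14. 4675.325ms @ 12 + 311.688ms (4/5)
15. 4987.013ms @ 64/5 + 233.766ms (3/5)
16. 5220.779ms @ 67/5 + 77.922ms (1/5)
17. 5298.701ms @ 68/5 + 311.688ms (4/5)
18. 5610.39ms @ 72/5 + 311.688ms (4/5)
19. 5922.078ms @ 76/5 + 311.688ms (4/5)

note 17 onset = 68/5b = 5298.701ms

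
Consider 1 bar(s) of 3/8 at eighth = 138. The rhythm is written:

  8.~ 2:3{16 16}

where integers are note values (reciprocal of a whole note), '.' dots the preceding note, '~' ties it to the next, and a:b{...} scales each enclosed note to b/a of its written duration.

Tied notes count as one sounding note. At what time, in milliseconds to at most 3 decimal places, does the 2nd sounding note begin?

1. 0.0ms @ 0 + 978.261ms (9/4)
2. 978.261ms @ 9/4 + 326.087ms (3/4)

note 2 onset = 9/4b = 978.261ms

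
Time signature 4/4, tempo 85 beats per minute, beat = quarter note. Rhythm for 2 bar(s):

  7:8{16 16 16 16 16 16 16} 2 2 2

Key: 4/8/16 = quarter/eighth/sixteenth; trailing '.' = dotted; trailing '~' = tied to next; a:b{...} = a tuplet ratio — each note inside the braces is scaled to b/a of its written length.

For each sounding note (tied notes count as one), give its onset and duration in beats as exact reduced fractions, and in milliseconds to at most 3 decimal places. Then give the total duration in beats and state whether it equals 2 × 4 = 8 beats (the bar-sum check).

1) 0.0ms=0b +201.681ms=2/7b
2) 201.681ms=2/7b +201.681ms=2/7b
3) 403.361ms=4/7b +201.681ms=2/7b
4) 605.042ms=6/7b +201.681ms=2/7b
5) 806.723ms=8/7b +201.681ms=2/7b
6) 1008.403ms=10/7b +201.681ms=2/7b
7) 1210.084ms=12/7b +201.681ms=2/7b
8) 1411.765ms=2b +1411.765ms=2b
9) 2823.529ms=4b +1411.765ms=2b
10) 4235.294ms=6b +1411.765ms=2b
Σ=8b of 8 (85bpm 4/4) — PASS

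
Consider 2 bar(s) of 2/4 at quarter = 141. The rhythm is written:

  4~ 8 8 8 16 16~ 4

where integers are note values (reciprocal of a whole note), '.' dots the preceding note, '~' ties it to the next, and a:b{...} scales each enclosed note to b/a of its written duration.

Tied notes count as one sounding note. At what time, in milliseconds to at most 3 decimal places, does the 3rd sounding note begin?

note 3 onset = 2b = 851.064ms

1. 0.0ms @ 0 + 638.298ms (3/2)
2. 638.298ms @ 3/2 + 212.766ms (1/2)
3. 851.064ms @ 2 + 212.766ms (1/2)
4. 1063.83ms @ 5/2 + 106.383ms (1/4)
5. 1170.213ms @ 11/4 + 531.915ms (5/4)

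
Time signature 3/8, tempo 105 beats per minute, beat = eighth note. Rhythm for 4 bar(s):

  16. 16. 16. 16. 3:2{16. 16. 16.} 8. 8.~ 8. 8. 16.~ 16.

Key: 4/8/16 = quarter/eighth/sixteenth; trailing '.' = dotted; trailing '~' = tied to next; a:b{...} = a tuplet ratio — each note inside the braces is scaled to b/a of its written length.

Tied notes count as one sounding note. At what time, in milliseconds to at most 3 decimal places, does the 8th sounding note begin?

1. 0.0ms @ 0 + 428.571ms (3/4)
2. 428.571ms @ 3/4 + 428.571ms (3/4)
3. 857.143ms @ 3/2 + 428.571ms (3/4)
4. 1285.714ms @ 9/4 + 428.571ms (3/4)
5. 1714.286ms @ 3 + 285.714ms (1/2)
6. 2000.0ms @ 7/2 + 285.714ms (1/2)
7. 2285.714ms @ 4 + 285.714ms (1/2)
8. 2571.429ms @ 9/2 + 857.143ms (3/2)
9. 3428.571ms @ 6 + 1714.286ms (3)
10. 5142.857ms @ 9 + 857.143ms (3/2)
11. 6000.0ms @ 21/2 + 857.143ms (3/2)

note 8 onset = 9/2b = 2571.429ms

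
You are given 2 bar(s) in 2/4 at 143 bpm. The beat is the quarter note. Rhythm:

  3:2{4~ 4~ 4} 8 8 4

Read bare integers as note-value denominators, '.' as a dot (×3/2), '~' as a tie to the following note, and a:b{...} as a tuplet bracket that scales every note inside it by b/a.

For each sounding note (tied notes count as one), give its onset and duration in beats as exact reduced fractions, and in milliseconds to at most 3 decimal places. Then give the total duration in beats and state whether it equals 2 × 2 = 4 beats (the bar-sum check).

1) 0.0ms=0b +839.161ms=2b
2) 839.161ms=2b +209.79ms=1/2b
3) 1048.951ms=5/2b +209.79ms=1/2b
4) 1258.741ms=3b +419.58ms=1b
Σ=4b of 4 (143bpm 2/4) — PASS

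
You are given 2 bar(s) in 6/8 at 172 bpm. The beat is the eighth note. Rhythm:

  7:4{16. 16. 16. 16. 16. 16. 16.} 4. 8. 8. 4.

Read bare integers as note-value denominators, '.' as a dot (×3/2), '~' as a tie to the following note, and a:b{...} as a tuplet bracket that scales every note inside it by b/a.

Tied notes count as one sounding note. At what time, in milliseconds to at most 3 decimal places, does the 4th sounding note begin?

1. 0.0ms @ 0 + 149.502ms (3/7)
2. 149.502ms @ 3/7 + 149.502ms (3/7)
3. 299.003ms @ 6/7 + 149.502ms (3/7)
4. 448.505ms @ 9/7 + 149.502ms (3/7)
5. 598.007ms @ 12/7 + 149.502ms (3/7)
6. 747.508ms @ 15/7 + 149.502ms (3/7)
7. 897.01ms @ 18/7 + 149.502ms (3/7)
8. 1046.512ms @ 3 + 1046.512ms (3)
9. 2093.023ms @ 6 + 523.256ms (3/2)
10. 2616.279ms @ 15/2 + 523.256ms (3/2)
11. 3139.535ms @ 9 + 1046.512ms (3)

note 4 onset = 9/7b = 448.505ms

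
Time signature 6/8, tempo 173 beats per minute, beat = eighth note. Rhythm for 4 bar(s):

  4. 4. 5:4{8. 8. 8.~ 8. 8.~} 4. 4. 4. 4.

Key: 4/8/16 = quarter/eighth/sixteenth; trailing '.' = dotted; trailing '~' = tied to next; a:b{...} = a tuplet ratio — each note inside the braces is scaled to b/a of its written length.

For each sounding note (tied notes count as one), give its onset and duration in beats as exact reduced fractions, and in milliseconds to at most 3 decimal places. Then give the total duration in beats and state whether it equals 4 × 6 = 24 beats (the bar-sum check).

1) 0.0ms=0b +1040.462ms=3b
2) 1040.462ms=3b +1040.462ms=3b
3) 2080.925ms=6b +416.185ms=6/5b
4) 2497.11ms=36/5b +416.185ms=6/5b
5) 2913.295ms=42/5b +832.37ms=12/5b
6) 3745.665ms=54/5b +1456.647ms=21/5b
7) 5202.312ms=15b +1040.462ms=3b
8) 6242.775ms=18b +1040.462ms=3b
9) 7283.237ms=21b +1040.462ms=3b
Σ=24b of 24 (173bpm 6/8) — PASS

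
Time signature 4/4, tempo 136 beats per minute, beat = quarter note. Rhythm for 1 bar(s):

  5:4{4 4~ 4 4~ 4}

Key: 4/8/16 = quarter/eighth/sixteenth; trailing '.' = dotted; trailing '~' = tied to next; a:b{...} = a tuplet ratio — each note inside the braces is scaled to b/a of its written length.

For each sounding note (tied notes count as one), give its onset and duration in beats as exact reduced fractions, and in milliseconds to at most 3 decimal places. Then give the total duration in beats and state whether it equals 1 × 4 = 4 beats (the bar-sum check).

1) 0.0ms=0b +352.941ms=4/5b
2) 352.941ms=4/5b +705.882ms=8/5b
3) 1058.824ms=12/5b +705.882ms=8/5b
Σ=4b of 4 (136bpm 4/4) — PASS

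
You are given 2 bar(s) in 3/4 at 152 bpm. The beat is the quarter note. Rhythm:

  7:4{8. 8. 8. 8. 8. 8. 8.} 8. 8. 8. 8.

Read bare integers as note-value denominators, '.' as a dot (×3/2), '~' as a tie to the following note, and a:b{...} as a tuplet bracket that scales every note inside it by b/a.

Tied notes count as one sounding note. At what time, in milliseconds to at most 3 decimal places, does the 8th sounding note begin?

1. 0.0ms @ 0 + 169.173ms (3/7)
2. 169.173ms @ 3/7 + 169.173ms (3/7)
3. 338.346ms @ 6/7 + 169.173ms (3/7)
4. 507.519ms @ 9/7 + 169.173ms (3/7)
5. 676.692ms @ 12/7 + 169.173ms (3/7)
6. 845.865ms @ 15/7 + 169.173ms (3/7)
7. 1015.038ms @ 18/7 + 169.173ms (3/7)
8. 1184.211ms @ 3 + 296.053ms (3/4)
9. 1480.263ms @ 15/4 + 296.053ms (3/4)
10. 1776.316ms @ 9/2 + 296.053ms (3/4)
11. 2072.368ms @ 21/4 + 296.053ms (3/4)

note 8 onset = 3b = 1184.211ms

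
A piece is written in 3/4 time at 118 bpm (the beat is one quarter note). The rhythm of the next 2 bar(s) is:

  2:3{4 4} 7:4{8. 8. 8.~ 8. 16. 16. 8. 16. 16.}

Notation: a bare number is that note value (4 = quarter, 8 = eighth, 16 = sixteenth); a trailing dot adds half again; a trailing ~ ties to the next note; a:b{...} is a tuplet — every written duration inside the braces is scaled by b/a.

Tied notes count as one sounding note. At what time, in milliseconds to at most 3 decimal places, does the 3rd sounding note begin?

note 3 onset = 3b = 1525.424ms

1. 0.0ms @ 0 + 762.712ms (3/2)
2. 762.712ms @ 3/2 + 762.712ms (3/2)
3. 1525.424ms @ 3 + 217.918ms (3/7)
4. 1743.341ms @ 24/7 + 217.918ms (3/7)
5. 1961.259ms @ 27/7 + 435.835ms (6/7)
6. 2397.094ms @ 33/7 + 108.959ms (3/14)
7. 2506.053ms @ 69/14 + 108.959ms (3/14)
8. 2615.012ms @ 36/7 + 217.918ms (3/7)
9. 2832.93ms @ 39/7 + 108.959ms (3/14)
10. 2941.889ms @ 81/14 + 108.959ms (3/14)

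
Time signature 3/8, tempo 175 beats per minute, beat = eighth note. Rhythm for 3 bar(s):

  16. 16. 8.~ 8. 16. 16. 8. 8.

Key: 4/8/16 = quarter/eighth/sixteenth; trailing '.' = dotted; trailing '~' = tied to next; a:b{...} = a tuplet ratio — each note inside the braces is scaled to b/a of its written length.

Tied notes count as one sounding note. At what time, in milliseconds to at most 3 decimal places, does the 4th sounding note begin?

1. 0.0ms @ 0 + 257.143ms (3/4)
2. 257.143ms @ 3/4 + 257.143ms (3/4)
3. 514.286ms @ 3/2 + 1028.571ms (3)
4. 1542.857ms @ 9/2 + 257.143ms (3/4)
5. 1800.0ms @ 21/4 + 257.143ms (3/4)
6. 2057.143ms @ 6 + 514.286ms (3/2)
7. 2571.429ms @ 15/2 + 514.286ms (3/2)

note 4 onset = 9/2b = 1542.857ms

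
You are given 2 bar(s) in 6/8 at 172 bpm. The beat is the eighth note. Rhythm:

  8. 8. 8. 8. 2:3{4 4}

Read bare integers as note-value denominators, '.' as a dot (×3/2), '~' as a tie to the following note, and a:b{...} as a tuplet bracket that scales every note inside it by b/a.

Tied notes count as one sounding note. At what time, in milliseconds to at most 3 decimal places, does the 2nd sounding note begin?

note 2 onset = 3/2b = 523.256ms

1. 0.0ms @ 0 + 523.256ms (3/2)
2. 523.256ms @ 3/2 + 523.256ms (3/2)
3. 1046.512ms @ 3 + 523.256ms (3/2)
4. 1569.767ms @ 9/2 + 523.256ms (3/2)
5. 2093.023ms @ 6 + 1046.512ms (3)
6. 3139.535ms @ 9 + 1046.512ms (3)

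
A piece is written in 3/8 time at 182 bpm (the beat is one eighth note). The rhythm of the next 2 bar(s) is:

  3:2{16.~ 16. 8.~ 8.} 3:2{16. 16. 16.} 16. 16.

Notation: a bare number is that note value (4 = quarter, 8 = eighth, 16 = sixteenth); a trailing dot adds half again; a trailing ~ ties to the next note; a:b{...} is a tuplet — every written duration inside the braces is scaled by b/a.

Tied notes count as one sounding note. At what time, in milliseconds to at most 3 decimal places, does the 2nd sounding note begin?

1. 0.0ms @ 0 + 329.67ms (1)
2. 329.67ms @ 1 + 659.341ms (2)
3. 989.011ms @ 3 + 164.835ms (1/2)
4. 1153.846ms @ 7/2 + 164.835ms (1/2)
5. 1318.681ms @ 4 + 164.835ms (1/2)
6. 1483.516ms @ 9/2 + 247.253ms (3/4)
7. 1730.769ms @ 21/4 + 247.253ms (3/4)

note 2 onset = 1b = 329.67ms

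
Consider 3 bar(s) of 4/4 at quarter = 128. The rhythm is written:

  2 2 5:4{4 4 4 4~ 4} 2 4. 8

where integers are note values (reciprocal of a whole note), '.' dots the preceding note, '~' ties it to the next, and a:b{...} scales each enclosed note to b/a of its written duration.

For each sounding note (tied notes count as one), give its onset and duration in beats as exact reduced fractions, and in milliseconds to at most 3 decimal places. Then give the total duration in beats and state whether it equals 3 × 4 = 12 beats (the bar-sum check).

1) 0.0ms=0b +937.5ms=2b
2) 937.5ms=2b +937.5ms=2b
3) 1875.0ms=4b +375.0ms=4/5b
4) 2250.0ms=24/5b +375.0ms=4/5b
5) 2625.0ms=28/5b +375.0ms=4/5b
6) 3000.0ms=32/5b +750.0ms=8/5b
7) 3750.0ms=8b +937.5ms=2b
8) 4687.5ms=10b +703.125ms=3/2b
9) 5390.625ms=23/2b +234.375ms=1/2b
Σ=12b of 12 (128bpm 4/4) — PASS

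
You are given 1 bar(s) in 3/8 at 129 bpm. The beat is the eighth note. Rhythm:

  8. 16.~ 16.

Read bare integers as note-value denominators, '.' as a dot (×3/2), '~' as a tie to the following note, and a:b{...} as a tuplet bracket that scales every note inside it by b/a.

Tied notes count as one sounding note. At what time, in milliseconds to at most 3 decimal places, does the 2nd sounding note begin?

1. 0.0ms @ 0 + 697.674ms (3/2)
2. 697.674ms @ 3/2 + 697.674ms (3/2)

note 2 onset = 3/2b = 697.674ms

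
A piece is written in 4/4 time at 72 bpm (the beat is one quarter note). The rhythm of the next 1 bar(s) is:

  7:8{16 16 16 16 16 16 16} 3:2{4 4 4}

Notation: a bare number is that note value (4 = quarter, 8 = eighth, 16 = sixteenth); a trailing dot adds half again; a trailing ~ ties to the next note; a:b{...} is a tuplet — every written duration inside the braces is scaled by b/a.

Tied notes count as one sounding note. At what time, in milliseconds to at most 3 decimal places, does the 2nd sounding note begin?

1. 0.0ms @ 0 + 238.095ms (2/7)
2. 238.095ms @ 2/7 + 238.095ms (2/7)
3. 476.19ms @ 4/7 + 238.095ms (2/7)
4. 714.286ms @ 6/7 + 238.095ms (2/7)
5. 952.381ms @ 8/7 + 238.095ms (2/7)
6. 1190.476ms @ 10/7 + 238.095ms (2/7)
7. 1428.571ms @ 12/7 + 238.095ms (2/7)
8. 1666.667ms @ 2 + 555.556ms (2/3)
9. 2222.222ms @ 8/3 + 555.556ms (2/3)
10. 2777.778ms @ 10/3 + 555.556ms (2/3)

note 2 onset = 2/7b = 238.095ms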